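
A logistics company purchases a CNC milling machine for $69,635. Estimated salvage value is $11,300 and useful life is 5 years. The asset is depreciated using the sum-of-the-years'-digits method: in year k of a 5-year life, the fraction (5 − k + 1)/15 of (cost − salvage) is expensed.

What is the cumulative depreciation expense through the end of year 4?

$54,446

Depreciable base = $69,635 − $11,300 = $58,335.
Sum of the years' digits = 5+4+3+2+1 = 15.
Year 1: $58,335 × 5/15 = $19,445. Book value $50,190.
Year 2: $58,335 × 4/15 = $15,556. Book value $34,634.
Year 3: $58,335 × 3/15 = $11,667. Book value $22,967.
Year 4: $58,335 × 2/15 = $7,778. Book value $15,189.
Accumulated through year 4 = $69,635 − $15,189 = $54,446.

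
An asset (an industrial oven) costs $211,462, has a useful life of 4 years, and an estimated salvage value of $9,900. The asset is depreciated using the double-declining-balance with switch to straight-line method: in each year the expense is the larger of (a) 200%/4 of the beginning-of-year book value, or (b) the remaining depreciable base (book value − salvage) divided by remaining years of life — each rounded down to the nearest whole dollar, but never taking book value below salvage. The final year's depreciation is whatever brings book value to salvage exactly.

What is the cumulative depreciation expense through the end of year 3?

$185,029

Depreciable base = $211,462 − $9,900 = $201,562.
Year 1: DB = ⌊$211,462 × 200%/4⌋ = $105,731; SL = ⌊$201,562/4⌋ = $50,390 → take DB $105,731. Book value $105,731.
Year 2: DB = ⌊$105,731 × 200%/4⌋ = $52,865; SL = ⌊$95,831/3⌋ = $31,943 → take DB $52,865. Book value $52,866.
Year 3: DB = ⌊$52,866 × 200%/4⌋ = $26,433; SL = ⌊$42,966/2⌋ = $21,483 → take DB $26,433. Book value $26,433.
Accumulated through year 3 = $211,462 − $26,433 = $185,029.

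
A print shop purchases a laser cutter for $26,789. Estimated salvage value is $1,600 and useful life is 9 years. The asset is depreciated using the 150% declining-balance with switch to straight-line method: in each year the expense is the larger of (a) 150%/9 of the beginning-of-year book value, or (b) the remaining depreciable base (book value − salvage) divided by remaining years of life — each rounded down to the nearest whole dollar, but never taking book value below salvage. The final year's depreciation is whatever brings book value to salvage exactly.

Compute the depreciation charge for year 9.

$2,265

Depreciable base = $26,789 − $1,600 = $25,189.
Year 1: DB = ⌊$26,789 × 150%/9⌋ = $4,464; SL = ⌊$25,189/9⌋ = $2,798 → take DB $4,464. Book value $22,325.
Year 2: DB = ⌊$22,325 × 150%/9⌋ = $3,720; SL = ⌊$20,725/8⌋ = $2,590 → take DB $3,720. Book value $18,605.
Year 3: DB = ⌊$18,605 × 150%/9⌋ = $3,100; SL = ⌊$17,005/7⌋ = $2,429 → take DB $3,100. Book value $15,505.
Year 4: DB = ⌊$15,505 × 150%/9⌋ = $2,584; SL = ⌊$13,905/6⌋ = $2,317 → take DB $2,584. Book value $12,921.
Year 5: DB = ⌊$12,921 × 150%/9⌋ = $2,153; SL = ⌊$11,321/5⌋ = $2,264 → take SL $2,264. Book value $10,657.
Year 6: DB = ⌊$10,657 × 150%/9⌋ = $1,776; SL = ⌊$9,057/4⌋ = $2,264 → take SL $2,264. Book value $8,393.
Year 7: DB = ⌊$8,393 × 150%/9⌋ = $1,398; SL = ⌊$6,793/3⌋ = $2,264 → take SL $2,264. Book value $6,129.
Year 8: DB = ⌊$6,129 × 150%/9⌋ = $1,021; SL = ⌊$4,529/2⌋ = $2,264 → take SL $2,264. Book value $3,865.
Year 9 (final): $3,865 − $1,600 = $2,265. Book value $1,600.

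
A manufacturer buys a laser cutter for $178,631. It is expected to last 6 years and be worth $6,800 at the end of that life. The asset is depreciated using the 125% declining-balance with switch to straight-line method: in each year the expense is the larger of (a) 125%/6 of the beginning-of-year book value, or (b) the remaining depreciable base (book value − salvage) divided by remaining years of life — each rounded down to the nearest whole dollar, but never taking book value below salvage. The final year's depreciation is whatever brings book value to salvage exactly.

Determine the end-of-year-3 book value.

$85,667

Depreciable base = $178,631 − $6,800 = $171,831.
Year 1: DB = ⌊$178,631 × 125%/6⌋ = $37,214; SL = ⌊$171,831/6⌋ = $28,638 → take DB $37,214. Book value $141,417.
Year 2: DB = ⌊$141,417 × 125%/6⌋ = $29,461; SL = ⌊$134,617/5⌋ = $26,923 → take DB $29,461. Book value $111,956.
Year 3: DB = ⌊$111,956 × 125%/6⌋ = $23,324; SL = ⌊$105,156/4⌋ = $26,289 → take SL $26,289. Book value $85,667.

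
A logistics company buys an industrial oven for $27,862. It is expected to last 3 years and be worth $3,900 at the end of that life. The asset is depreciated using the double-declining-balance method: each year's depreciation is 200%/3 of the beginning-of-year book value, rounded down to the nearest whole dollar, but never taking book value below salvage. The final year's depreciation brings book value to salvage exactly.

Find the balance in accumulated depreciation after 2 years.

$23,962

Depreciable base = $27,862 − $3,900 = $23,962.
Year 1: ⌊$27,862 × 200%/3⌋ = $18,574. Book value $9,288.
Year 2: ⌊$9,288 × 200%/3⌋ = $6,192, capped at $5,388. Book value $3,900.
Accumulated through year 2 = $27,862 − $3,900 = $23,962.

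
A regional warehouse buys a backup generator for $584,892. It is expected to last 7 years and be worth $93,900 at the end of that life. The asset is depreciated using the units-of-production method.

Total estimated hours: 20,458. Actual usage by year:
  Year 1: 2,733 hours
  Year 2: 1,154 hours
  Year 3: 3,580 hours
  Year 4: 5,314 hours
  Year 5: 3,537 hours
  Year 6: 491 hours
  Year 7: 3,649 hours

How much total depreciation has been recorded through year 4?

Depreciable base = $584,892 − $93,900 = $490,992.
Rate = $490,992 / 20,458 hours = $24 per hour.
Year 1: 2,733 × $24 = $65,592. Book value $519,300.
Year 2: 1,154 × $24 = $27,696. Book value $491,604.
Year 3: 3,580 × $24 = $85,920. Book value $405,684.
Year 4: 5,314 × $24 = $127,536. Book value $278,148.
Accumulated through year 4 = $584,892 − $278,148 = $306,744.

$306,744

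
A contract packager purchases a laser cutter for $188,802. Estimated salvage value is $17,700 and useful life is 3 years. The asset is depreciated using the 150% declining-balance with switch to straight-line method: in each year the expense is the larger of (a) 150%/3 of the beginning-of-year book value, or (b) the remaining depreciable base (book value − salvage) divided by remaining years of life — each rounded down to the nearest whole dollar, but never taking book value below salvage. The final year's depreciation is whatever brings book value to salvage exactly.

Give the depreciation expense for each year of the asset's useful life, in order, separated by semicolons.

Depreciable base = $188,802 − $17,700 = $171,102.
Year 1: DB = ⌊$188,802 × 150%/3⌋ = $94,401; SL = ⌊$171,102/3⌋ = $57,034 → take DB $94,401. Book value $94,401.
Year 2: DB = ⌊$94,401 × 150%/3⌋ = $47,200; SL = ⌊$76,701/2⌋ = $38,350 → take DB $47,200. Book value $47,201.
Year 3 (final): $47,201 − $17,700 = $29,501. Book value $17,700.

$94,401; $47,200; $29,501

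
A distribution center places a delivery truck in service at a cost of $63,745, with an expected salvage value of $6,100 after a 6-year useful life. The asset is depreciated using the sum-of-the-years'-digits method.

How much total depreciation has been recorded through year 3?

Depreciable base = $63,745 − $6,100 = $57,645.
Sum of the years' digits = 6+5+4+3+2+1 = 21.
Year 1: $57,645 × 6/21 = $16,470. Book value $47,275.
Year 2: $57,645 × 5/21 = $13,725. Book value $33,550.
Year 3: $57,645 × 4/21 = $10,980. Book value $22,570.
Accumulated through year 3 = $63,745 − $22,570 = $41,175.

$41,175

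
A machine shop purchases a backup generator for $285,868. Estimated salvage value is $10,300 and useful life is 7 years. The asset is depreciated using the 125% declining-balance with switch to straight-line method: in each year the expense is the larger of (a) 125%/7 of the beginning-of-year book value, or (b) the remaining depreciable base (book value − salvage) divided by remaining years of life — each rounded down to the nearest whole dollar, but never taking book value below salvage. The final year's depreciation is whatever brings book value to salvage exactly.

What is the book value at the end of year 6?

$46,818

Depreciable base = $285,868 − $10,300 = $275,568.
Year 1: DB = ⌊$285,868 × 125%/7⌋ = $51,047; SL = ⌊$275,568/7⌋ = $39,366 → take DB $51,047. Book value $234,821.
Year 2: DB = ⌊$234,821 × 125%/7⌋ = $41,932; SL = ⌊$224,521/6⌋ = $37,420 → take DB $41,932. Book value $192,889.
Year 3: DB = ⌊$192,889 × 125%/7⌋ = $34,444; SL = ⌊$182,589/5⌋ = $36,517 → take SL $36,517. Book value $156,372.
Year 4: DB = ⌊$156,372 × 125%/7⌋ = $27,923; SL = ⌊$146,072/4⌋ = $36,518 → take SL $36,518. Book value $119,854.
Year 5: DB = ⌊$119,854 × 125%/7⌋ = $21,402; SL = ⌊$109,554/3⌋ = $36,518 → take SL $36,518. Book value $83,336.
Year 6: DB = ⌊$83,336 × 125%/7⌋ = $14,881; SL = ⌊$73,036/2⌋ = $36,518 → take SL $36,518. Book value $46,818.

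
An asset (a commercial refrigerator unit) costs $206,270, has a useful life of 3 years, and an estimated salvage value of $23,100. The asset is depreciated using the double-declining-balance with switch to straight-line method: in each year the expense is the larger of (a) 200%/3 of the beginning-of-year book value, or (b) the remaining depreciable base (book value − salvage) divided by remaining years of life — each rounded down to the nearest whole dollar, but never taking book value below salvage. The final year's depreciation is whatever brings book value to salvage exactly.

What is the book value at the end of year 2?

$23,100

Depreciable base = $206,270 − $23,100 = $183,170.
Year 1: DB = ⌊$206,270 × 200%/3⌋ = $137,513; SL = ⌊$183,170/3⌋ = $61,056 → take DB $137,513. Book value $68,757.
Year 2: DB = ⌊$68,757 × 200%/3⌋ = $45,838; SL = ⌊$45,657/2⌋ = $22,828 → take DB $45,838, capped at $45,657. Book value $23,100.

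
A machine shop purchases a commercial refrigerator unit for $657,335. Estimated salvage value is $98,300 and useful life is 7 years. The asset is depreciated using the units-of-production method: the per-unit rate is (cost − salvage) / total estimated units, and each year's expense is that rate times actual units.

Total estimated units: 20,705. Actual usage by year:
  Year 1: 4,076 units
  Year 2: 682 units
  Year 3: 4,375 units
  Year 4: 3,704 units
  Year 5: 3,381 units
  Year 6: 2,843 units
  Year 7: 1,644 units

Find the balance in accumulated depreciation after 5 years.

$437,886

Depreciable base = $657,335 − $98,300 = $559,035.
Rate = $559,035 / 20,705 units = $27 per unit.
Year 1: 4,076 × $27 = $110,052. Book value $547,283.
Year 2: 682 × $27 = $18,414. Book value $528,869.
Year 3: 4,375 × $27 = $118,125. Book value $410,744.
Year 4: 3,704 × $27 = $100,008. Book value $310,736.
Year 5: 3,381 × $27 = $91,287. Book value $219,449.
Accumulated through year 5 = $657,335 − $219,449 = $437,886.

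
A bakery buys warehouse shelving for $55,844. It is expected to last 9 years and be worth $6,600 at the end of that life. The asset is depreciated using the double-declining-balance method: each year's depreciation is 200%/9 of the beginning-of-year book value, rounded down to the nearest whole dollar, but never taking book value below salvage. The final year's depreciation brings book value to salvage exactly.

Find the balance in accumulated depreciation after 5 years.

Depreciable base = $55,844 − $6,600 = $49,244.
Year 1: ⌊$55,844 × 200%/9⌋ = $12,409. Book value $43,435.
Year 2: ⌊$43,435 × 200%/9⌋ = $9,652. Book value $33,783.
Year 3: ⌊$33,783 × 200%/9⌋ = $7,507. Book value $26,276.
Year 4: ⌊$26,276 × 200%/9⌋ = $5,839. Book value $20,437.
Year 5: ⌊$20,437 × 200%/9⌋ = $4,541. Book value $15,896.
Accumulated through year 5 = $55,844 − $15,896 = $39,948.

$39,948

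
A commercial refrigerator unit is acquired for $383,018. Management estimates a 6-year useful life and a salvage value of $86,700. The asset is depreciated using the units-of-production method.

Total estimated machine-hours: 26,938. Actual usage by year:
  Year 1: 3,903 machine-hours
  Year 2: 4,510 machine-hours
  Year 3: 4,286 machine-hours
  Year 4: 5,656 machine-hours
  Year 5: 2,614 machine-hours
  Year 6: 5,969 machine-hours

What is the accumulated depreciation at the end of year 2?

$92,543

Depreciable base = $383,018 − $86,700 = $296,318.
Rate = $296,318 / 26,938 machine-hours = $11 per machine-hour.
Year 1: 3,903 × $11 = $42,933. Book value $340,085.
Year 2: 4,510 × $11 = $49,610. Book value $290,475.
Accumulated through year 2 = $383,018 − $290,475 = $92,543.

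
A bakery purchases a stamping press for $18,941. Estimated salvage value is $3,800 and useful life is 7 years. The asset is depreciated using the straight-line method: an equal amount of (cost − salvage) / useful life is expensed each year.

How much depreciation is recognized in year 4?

$2,163

Depreciable base = $18,941 − $3,800 = $15,141.
Annual expense = $15,141 / 7 = $2,163.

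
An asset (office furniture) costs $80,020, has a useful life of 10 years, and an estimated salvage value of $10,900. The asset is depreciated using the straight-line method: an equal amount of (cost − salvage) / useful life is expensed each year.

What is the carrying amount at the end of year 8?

Depreciable base = $80,020 − $10,900 = $69,120.
Annual expense = $69,120 / 10 = $6,912.
End of year 1: book value $73,108.
End of year 2: book value $66,196.
End of year 3: book value $59,284.
End of year 4: book value $52,372.
End of year 5: book value $45,460.
End of year 6: book value $38,548.
End of year 7: book value $31,636.
End of year 8: book value $24,724.

$24,724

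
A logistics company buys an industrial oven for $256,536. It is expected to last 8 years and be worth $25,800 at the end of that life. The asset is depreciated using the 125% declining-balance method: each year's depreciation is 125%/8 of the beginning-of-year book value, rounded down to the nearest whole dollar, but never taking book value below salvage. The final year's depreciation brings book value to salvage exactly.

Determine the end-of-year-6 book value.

Depreciable base = $256,536 − $25,800 = $230,736.
Year 1: ⌊$256,536 × 125%/8⌋ = $40,083. Book value $216,453.
Year 2: ⌊$216,453 × 125%/8⌋ = $33,820. Book value $182,633.
Year 3: ⌊$182,633 × 125%/8⌋ = $28,536. Book value $154,097.
Year 4: ⌊$154,097 × 125%/8⌋ = $24,077. Book value $130,020.
Year 5: ⌊$130,020 × 125%/8⌋ = $20,315. Book value $109,705.
Year 6: ⌊$109,705 × 125%/8⌋ = $17,141. Book value $92,564.

$92,564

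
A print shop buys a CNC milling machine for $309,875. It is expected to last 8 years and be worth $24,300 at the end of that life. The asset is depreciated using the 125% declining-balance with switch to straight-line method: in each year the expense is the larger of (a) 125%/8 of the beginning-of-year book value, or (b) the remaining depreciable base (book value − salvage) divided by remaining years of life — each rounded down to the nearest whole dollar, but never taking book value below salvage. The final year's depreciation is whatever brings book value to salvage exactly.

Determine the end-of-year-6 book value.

$89,036

Depreciable base = $309,875 − $24,300 = $285,575.
Year 1: DB = ⌊$309,875 × 125%/8⌋ = $48,417; SL = ⌊$285,575/8⌋ = $35,696 → take DB $48,417. Book value $261,458.
Year 2: DB = ⌊$261,458 × 125%/8⌋ = $40,852; SL = ⌊$237,158/7⌋ = $33,879 → take DB $40,852. Book value $220,606.
Year 3: DB = ⌊$220,606 × 125%/8⌋ = $34,469; SL = ⌊$196,306/6⌋ = $32,717 → take DB $34,469. Book value $186,137.
Year 4: DB = ⌊$186,137 × 125%/8⌋ = $29,083; SL = ⌊$161,837/5⌋ = $32,367 → take SL $32,367. Book value $153,770.
Year 5: DB = ⌊$153,770 × 125%/8⌋ = $24,026; SL = ⌊$129,470/4⌋ = $32,367 → take SL $32,367. Book value $121,403.
Year 6: DB = ⌊$121,403 × 125%/8⌋ = $18,969; SL = ⌊$97,103/3⌋ = $32,367 → take SL $32,367. Book value $89,036.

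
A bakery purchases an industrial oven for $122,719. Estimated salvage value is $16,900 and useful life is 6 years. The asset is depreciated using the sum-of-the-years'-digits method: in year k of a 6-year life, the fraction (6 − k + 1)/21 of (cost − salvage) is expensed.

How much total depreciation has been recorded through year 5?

Depreciable base = $122,719 − $16,900 = $105,819.
Sum of the years' digits = 6+5+4+3+2+1 = 21.
Year 1: $105,819 × 6/21 = $30,234. Book value $92,485.
Year 2: $105,819 × 5/21 = $25,195. Book value $67,290.
Year 3: $105,819 × 4/21 = $20,156. Book value $47,134.
Year 4: $105,819 × 3/21 = $15,117. Book value $32,017.
Year 5: $105,819 × 2/21 = $10,078. Book value $21,939.
Accumulated through year 5 = $122,719 − $21,939 = $100,780.

$100,780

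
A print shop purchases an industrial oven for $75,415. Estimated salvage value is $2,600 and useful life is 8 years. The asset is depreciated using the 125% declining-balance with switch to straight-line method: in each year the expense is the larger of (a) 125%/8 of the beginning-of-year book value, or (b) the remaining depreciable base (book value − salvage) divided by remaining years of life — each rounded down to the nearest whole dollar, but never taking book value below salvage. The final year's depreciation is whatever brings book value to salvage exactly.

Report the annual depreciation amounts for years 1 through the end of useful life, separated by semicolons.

$11,783; $9,942; $8,515; $8,515; $8,515; $8,515; $8,515; $8,515

Depreciable base = $75,415 − $2,600 = $72,815.
Year 1: DB = ⌊$75,415 × 125%/8⌋ = $11,783; SL = ⌊$72,815/8⌋ = $9,101 → take DB $11,783. Book value $63,632.
Year 2: DB = ⌊$63,632 × 125%/8⌋ = $9,942; SL = ⌊$61,032/7⌋ = $8,718 → take DB $9,942. Book value $53,690.
Year 3: DB = ⌊$53,690 × 125%/8⌋ = $8,389; SL = ⌊$51,090/6⌋ = $8,515 → take SL $8,515. Book value $45,175.
Year 4: DB = ⌊$45,175 × 125%/8⌋ = $7,058; SL = ⌊$42,575/5⌋ = $8,515 → take SL $8,515. Book value $36,660.
Year 5: DB = ⌊$36,660 × 125%/8⌋ = $5,728; SL = ⌊$34,060/4⌋ = $8,515 → take SL $8,515. Book value $28,145.
Year 6: DB = ⌊$28,145 × 125%/8⌋ = $4,397; SL = ⌊$25,545/3⌋ = $8,515 → take SL $8,515. Book value $19,630.
Year 7: DB = ⌊$19,630 × 125%/8⌋ = $3,067; SL = ⌊$17,030/2⌋ = $8,515 → take SL $8,515. Book value $11,115.
Year 8 (final): $11,115 − $2,600 = $8,515. Book value $2,600.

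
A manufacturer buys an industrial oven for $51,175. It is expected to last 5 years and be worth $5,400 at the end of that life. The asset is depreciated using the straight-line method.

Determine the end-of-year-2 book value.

Depreciable base = $51,175 − $5,400 = $45,775.
Annual expense = $45,775 / 5 = $9,155.
End of year 1: book value $42,020.
End of year 2: book value $32,865.

$32,865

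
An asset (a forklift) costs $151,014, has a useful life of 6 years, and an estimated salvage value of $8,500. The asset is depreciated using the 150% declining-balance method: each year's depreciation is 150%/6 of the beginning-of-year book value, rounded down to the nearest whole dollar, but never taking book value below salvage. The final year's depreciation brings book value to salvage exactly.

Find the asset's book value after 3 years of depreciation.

$63,710

Depreciable base = $151,014 − $8,500 = $142,514.
Year 1: ⌊$151,014 × 150%/6⌋ = $37,753. Book value $113,261.
Year 2: ⌊$113,261 × 150%/6⌋ = $28,315. Book value $84,946.
Year 3: ⌊$84,946 × 150%/6⌋ = $21,236. Book value $63,710.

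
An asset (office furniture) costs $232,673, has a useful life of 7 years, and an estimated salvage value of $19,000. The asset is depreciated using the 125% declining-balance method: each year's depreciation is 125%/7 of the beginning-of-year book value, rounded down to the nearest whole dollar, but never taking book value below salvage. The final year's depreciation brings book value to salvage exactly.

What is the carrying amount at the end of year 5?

Depreciable base = $232,673 − $19,000 = $213,673.
Year 1: ⌊$232,673 × 125%/7⌋ = $41,548. Book value $191,125.
Year 2: ⌊$191,125 × 125%/7⌋ = $34,129. Book value $156,996.
Year 3: ⌊$156,996 × 125%/7⌋ = $28,035. Book value $128,961.
Year 4: ⌊$128,961 × 125%/7⌋ = $23,028. Book value $105,933.
Year 5: ⌊$105,933 × 125%/7⌋ = $18,916. Book value $87,017.

$87,017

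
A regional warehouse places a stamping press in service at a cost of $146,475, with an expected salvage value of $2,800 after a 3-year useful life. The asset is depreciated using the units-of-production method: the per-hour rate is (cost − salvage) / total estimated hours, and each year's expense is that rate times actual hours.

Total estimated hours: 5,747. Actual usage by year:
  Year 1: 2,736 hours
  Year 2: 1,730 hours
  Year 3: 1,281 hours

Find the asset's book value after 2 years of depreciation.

Depreciable base = $146,475 − $2,800 = $143,675.
Rate = $143,675 / 5,747 hours = $25 per hour.
Year 1: 2,736 × $25 = $68,400. Book value $78,075.
Year 2: 1,730 × $25 = $43,250. Book value $34,825.

$34,825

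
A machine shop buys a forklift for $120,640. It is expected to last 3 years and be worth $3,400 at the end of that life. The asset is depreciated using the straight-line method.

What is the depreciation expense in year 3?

$39,080

Depreciable base = $120,640 − $3,400 = $117,240.
Annual expense = $117,240 / 3 = $39,080.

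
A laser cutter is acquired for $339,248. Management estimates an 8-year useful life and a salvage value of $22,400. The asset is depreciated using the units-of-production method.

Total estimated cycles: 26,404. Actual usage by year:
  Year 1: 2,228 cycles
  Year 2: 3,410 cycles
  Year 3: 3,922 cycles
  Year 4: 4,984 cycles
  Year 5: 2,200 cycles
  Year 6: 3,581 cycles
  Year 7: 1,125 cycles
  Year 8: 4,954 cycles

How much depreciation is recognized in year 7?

Depreciable base = $339,248 − $22,400 = $316,848.
Rate = $316,848 / 26,404 cycles = $12 per cycle.
Year 1: 2,228 × $12 = $26,736. Book value $312,512.
Year 2: 3,410 × $12 = $40,920. Book value $271,592.
Year 3: 3,922 × $12 = $47,064. Book value $224,528.
Year 4: 4,984 × $12 = $59,808. Book value $164,720.
Year 5: 2,200 × $12 = $26,400. Book value $138,320.
Year 6: 3,581 × $12 = $42,972. Book value $95,348.
Year 7: 1,125 × $12 = $13,500. Book value $81,848.

$13,500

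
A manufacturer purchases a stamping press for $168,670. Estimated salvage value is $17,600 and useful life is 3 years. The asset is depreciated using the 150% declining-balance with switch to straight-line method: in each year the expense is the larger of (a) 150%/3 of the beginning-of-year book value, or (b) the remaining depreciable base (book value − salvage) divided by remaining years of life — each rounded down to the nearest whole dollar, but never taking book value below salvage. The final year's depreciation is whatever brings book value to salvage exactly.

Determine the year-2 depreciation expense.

$42,167

Depreciable base = $168,670 − $17,600 = $151,070.
Year 1: DB = ⌊$168,670 × 150%/3⌋ = $84,335; SL = ⌊$151,070/3⌋ = $50,356 → take DB $84,335. Book value $84,335.
Year 2: DB = ⌊$84,335 × 150%/3⌋ = $42,167; SL = ⌊$66,735/2⌋ = $33,367 → take DB $42,167. Book value $42,168.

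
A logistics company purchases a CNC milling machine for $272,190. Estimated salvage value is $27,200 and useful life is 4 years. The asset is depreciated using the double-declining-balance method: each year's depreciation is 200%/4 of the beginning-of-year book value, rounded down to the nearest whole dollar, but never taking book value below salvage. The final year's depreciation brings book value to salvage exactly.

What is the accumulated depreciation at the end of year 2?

$204,142

Depreciable base = $272,190 − $27,200 = $244,990.
Year 1: ⌊$272,190 × 200%/4⌋ = $136,095. Book value $136,095.
Year 2: ⌊$136,095 × 200%/4⌋ = $68,047. Book value $68,048.
Accumulated through year 2 = $272,190 − $68,048 = $204,142.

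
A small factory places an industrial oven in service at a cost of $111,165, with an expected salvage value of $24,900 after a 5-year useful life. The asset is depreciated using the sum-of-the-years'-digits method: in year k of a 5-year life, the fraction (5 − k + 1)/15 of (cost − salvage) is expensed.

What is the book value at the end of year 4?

Depreciable base = $111,165 − $24,900 = $86,265.
Sum of the years' digits = 5+4+3+2+1 = 15.
Year 1: $86,265 × 5/15 = $28,755. Book value $82,410.
Year 2: $86,265 × 4/15 = $23,004. Book value $59,406.
Year 3: $86,265 × 3/15 = $17,253. Book value $42,153.
Year 4: $86,265 × 2/15 = $11,502. Book value $30,651.

$30,651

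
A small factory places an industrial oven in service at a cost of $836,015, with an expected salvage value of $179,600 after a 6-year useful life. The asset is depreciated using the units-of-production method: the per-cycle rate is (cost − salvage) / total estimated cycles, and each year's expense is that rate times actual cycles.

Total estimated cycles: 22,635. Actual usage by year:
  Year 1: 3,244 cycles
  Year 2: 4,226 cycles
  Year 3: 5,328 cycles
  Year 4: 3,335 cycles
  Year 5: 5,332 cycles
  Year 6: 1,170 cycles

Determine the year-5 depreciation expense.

Depreciable base = $836,015 − $179,600 = $656,415.
Rate = $656,415 / 22,635 cycles = $29 per cycle.
Year 1: 3,244 × $29 = $94,076. Book value $741,939.
Year 2: 4,226 × $29 = $122,554. Book value $619,385.
Year 3: 5,328 × $29 = $154,512. Book value $464,873.
Year 4: 3,335 × $29 = $96,715. Book value $368,158.
Year 5: 5,332 × $29 = $154,628. Book value $213,530.

$154,628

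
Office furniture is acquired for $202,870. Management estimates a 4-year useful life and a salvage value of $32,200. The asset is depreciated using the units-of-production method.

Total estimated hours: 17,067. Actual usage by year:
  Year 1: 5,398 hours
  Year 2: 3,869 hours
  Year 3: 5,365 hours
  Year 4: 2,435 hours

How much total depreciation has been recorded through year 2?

Depreciable base = $202,870 − $32,200 = $170,670.
Rate = $170,670 / 17,067 hours = $10 per hour.
Year 1: 5,398 × $10 = $53,980. Book value $148,890.
Year 2: 3,869 × $10 = $38,690. Book value $110,200.
Accumulated through year 2 = $202,870 − $110,200 = $92,670.

$92,670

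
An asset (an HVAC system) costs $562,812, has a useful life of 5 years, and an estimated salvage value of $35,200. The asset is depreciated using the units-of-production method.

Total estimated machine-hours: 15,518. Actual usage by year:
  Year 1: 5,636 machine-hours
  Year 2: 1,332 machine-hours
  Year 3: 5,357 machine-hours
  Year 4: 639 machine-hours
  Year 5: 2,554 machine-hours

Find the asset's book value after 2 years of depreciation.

$325,900

Depreciable base = $562,812 − $35,200 = $527,612.
Rate = $527,612 / 15,518 machine-hours = $34 per machine-hour.
Year 1: 5,636 × $34 = $191,624. Book value $371,188.
Year 2: 1,332 × $34 = $45,288. Book value $325,900.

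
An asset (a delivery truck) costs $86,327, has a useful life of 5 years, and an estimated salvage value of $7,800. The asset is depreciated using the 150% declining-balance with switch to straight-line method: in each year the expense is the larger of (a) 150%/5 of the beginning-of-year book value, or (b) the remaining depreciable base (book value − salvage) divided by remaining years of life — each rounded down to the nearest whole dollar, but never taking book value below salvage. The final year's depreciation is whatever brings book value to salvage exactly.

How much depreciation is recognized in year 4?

Depreciable base = $86,327 − $7,800 = $78,527.
Year 1: DB = ⌊$86,327 × 150%/5⌋ = $25,898; SL = ⌊$78,527/5⌋ = $15,705 → take DB $25,898. Book value $60,429.
Year 2: DB = ⌊$60,429 × 150%/5⌋ = $18,128; SL = ⌊$52,629/4⌋ = $13,157 → take DB $18,128. Book value $42,301.
Year 3: DB = ⌊$42,301 × 150%/5⌋ = $12,690; SL = ⌊$34,501/3⌋ = $11,500 → take DB $12,690. Book value $29,611.
Year 4: DB = ⌊$29,611 × 150%/5⌋ = $8,883; SL = ⌊$21,811/2⌋ = $10,905 → take SL $10,905. Book value $18,706.

$10,905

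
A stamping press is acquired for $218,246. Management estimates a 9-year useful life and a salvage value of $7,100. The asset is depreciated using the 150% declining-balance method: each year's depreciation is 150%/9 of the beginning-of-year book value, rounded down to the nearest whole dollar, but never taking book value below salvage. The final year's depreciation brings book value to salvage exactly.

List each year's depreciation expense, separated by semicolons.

Depreciable base = $218,246 − $7,100 = $211,146.
Year 1: ⌊$218,246 × 150%/9⌋ = $36,374. Book value $181,872.
Year 2: ⌊$181,872 × 150%/9⌋ = $30,312. Book value $151,560.
Year 3: ⌊$151,560 × 150%/9⌋ = $25,260. Book value $126,300.
Year 4: ⌊$126,300 × 150%/9⌋ = $21,050. Book value $105,250.
Year 5: ⌊$105,250 × 150%/9⌋ = $17,541. Book value $87,709.
Year 6: ⌊$87,709 × 150%/9⌋ = $14,618. Book value $73,091.
Year 7: ⌊$73,091 × 150%/9⌋ = $12,181. Book value $60,910.
Year 8: ⌊$60,910 × 150%/9⌋ = $10,151. Book value $50,759.
Year 9 (final): $50,759 − $7,100 = $43,659. Book value $7,100.

$36,374; $30,312; $25,260; $21,050; $17,541; $14,618; $12,181; $10,151; $43,659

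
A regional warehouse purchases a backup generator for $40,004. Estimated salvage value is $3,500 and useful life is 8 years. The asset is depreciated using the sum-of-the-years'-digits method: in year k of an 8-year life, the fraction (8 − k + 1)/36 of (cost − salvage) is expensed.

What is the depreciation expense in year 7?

Depreciable base = $40,004 − $3,500 = $36,504.
Sum of the years' digits = 8+7+6+5+4+3+2+1 = 36.
Year 1: $36,504 × 8/36 = $8,112. Book value $31,892.
Year 2: $36,504 × 7/36 = $7,098. Book value $24,794.
Year 3: $36,504 × 6/36 = $6,084. Book value $18,710.
Year 4: $36,504 × 5/36 = $5,070. Book value $13,640.
Year 5: $36,504 × 4/36 = $4,056. Book value $9,584.
Year 6: $36,504 × 3/36 = $3,042. Book value $6,542.
Year 7: $36,504 × 2/36 = $2,028. Book value $4,514.

$2,028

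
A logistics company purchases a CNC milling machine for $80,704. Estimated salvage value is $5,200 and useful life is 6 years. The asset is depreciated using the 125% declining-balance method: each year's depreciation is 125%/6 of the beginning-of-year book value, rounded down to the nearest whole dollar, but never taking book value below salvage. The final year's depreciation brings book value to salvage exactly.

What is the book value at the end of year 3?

Depreciable base = $80,704 − $5,200 = $75,504.
Year 1: ⌊$80,704 × 125%/6⌋ = $16,813. Book value $63,891.
Year 2: ⌊$63,891 × 125%/6⌋ = $13,310. Book value $50,581.
Year 3: ⌊$50,581 × 125%/6⌋ = $10,537. Book value $40,044.

$40,044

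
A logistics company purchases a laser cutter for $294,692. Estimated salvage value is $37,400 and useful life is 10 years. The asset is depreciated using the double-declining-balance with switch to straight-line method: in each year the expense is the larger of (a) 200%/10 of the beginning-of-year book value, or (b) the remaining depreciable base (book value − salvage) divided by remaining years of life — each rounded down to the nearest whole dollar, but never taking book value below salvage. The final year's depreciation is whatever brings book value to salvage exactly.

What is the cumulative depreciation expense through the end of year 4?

$173,984

Depreciable base = $294,692 − $37,400 = $257,292.
Year 1: DB = ⌊$294,692 × 200%/10⌋ = $58,938; SL = ⌊$257,292/10⌋ = $25,729 → take DB $58,938. Book value $235,754.
Year 2: DB = ⌊$235,754 × 200%/10⌋ = $47,150; SL = ⌊$198,354/9⌋ = $22,039 → take DB $47,150. Book value $188,604.
Year 3: DB = ⌊$188,604 × 200%/10⌋ = $37,720; SL = ⌊$151,204/8⌋ = $18,900 → take DB $37,720. Book value $150,884.
Year 4: DB = ⌊$150,884 × 200%/10⌋ = $30,176; SL = ⌊$113,484/7⌋ = $16,212 → take DB $30,176. Book value $120,708.
Accumulated through year 4 = $294,692 − $120,708 = $173,984.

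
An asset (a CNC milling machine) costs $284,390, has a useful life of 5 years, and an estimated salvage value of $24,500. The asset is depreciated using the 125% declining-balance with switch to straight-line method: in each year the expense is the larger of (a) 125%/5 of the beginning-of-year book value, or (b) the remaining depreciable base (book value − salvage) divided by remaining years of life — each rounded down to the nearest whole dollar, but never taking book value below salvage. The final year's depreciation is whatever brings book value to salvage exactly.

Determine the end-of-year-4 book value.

$69,657

Depreciable base = $284,390 − $24,500 = $259,890.
Year 1: DB = ⌊$284,390 × 125%/5⌋ = $71,097; SL = ⌊$259,890/5⌋ = $51,978 → take DB $71,097. Book value $213,293.
Year 2: DB = ⌊$213,293 × 125%/5⌋ = $53,323; SL = ⌊$188,793/4⌋ = $47,198 → take DB $53,323. Book value $159,970.
Year 3: DB = ⌊$159,970 × 125%/5⌋ = $39,992; SL = ⌊$135,470/3⌋ = $45,156 → take SL $45,156. Book value $114,814.
Year 4: DB = ⌊$114,814 × 125%/5⌋ = $28,703; SL = ⌊$90,314/2⌋ = $45,157 → take SL $45,157. Book value $69,657.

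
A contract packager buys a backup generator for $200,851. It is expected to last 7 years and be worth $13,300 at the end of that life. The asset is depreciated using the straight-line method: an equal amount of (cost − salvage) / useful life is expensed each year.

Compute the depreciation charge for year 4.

Depreciable base = $200,851 − $13,300 = $187,551.
Annual expense = $187,551 / 7 = $26,793.

$26,793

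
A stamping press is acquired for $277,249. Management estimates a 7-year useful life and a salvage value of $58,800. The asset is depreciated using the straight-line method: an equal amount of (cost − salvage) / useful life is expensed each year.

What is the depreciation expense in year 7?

$31,207

Depreciable base = $277,249 − $58,800 = $218,449.
Annual expense = $218,449 / 7 = $31,207.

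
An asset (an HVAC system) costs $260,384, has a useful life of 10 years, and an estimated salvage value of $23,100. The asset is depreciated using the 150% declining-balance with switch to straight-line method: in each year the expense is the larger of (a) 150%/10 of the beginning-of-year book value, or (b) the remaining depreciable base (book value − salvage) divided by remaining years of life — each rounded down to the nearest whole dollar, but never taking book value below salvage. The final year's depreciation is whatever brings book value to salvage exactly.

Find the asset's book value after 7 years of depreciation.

$78,561

Depreciable base = $260,384 − $23,100 = $237,284.
Year 1: DB = ⌊$260,384 × 150%/10⌋ = $39,057; SL = ⌊$237,284/10⌋ = $23,728 → take DB $39,057. Book value $221,327.
Year 2: DB = ⌊$221,327 × 150%/10⌋ = $33,199; SL = ⌊$198,227/9⌋ = $22,025 → take DB $33,199. Book value $188,128.
Year 3: DB = ⌊$188,128 × 150%/10⌋ = $28,219; SL = ⌊$165,028/8⌋ = $20,628 → take DB $28,219. Book value $159,909.
Year 4: DB = ⌊$159,909 × 150%/10⌋ = $23,986; SL = ⌊$136,809/7⌋ = $19,544 → take DB $23,986. Book value $135,923.
Year 5: DB = ⌊$135,923 × 150%/10⌋ = $20,388; SL = ⌊$112,823/6⌋ = $18,803 → take DB $20,388. Book value $115,535.
Year 6: DB = ⌊$115,535 × 150%/10⌋ = $17,330; SL = ⌊$92,435/5⌋ = $18,487 → take SL $18,487. Book value $97,048.
Year 7: DB = ⌊$97,048 × 150%/10⌋ = $14,557; SL = ⌊$73,948/4⌋ = $18,487 → take SL $18,487. Book value $78,561.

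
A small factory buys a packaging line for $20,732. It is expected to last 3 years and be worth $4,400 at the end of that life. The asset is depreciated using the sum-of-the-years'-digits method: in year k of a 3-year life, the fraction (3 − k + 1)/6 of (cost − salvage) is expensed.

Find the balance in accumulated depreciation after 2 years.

Depreciable base = $20,732 − $4,400 = $16,332.
Sum of the years' digits = 3+2+1 = 6.
Year 1: $16,332 × 3/6 = $8,166. Book value $12,566.
Year 2: $16,332 × 2/6 = $5,444. Book value $7,122.
Accumulated through year 2 = $20,732 − $7,122 = $13,610.

$13,610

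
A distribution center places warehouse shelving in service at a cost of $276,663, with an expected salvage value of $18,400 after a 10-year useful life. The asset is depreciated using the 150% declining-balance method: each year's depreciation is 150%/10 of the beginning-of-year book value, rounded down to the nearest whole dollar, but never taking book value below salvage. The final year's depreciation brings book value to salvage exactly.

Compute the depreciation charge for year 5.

$21,663

Depreciable base = $276,663 − $18,400 = $258,263.
Year 1: ⌊$276,663 × 150%/10⌋ = $41,499. Book value $235,164.
Year 2: ⌊$235,164 × 150%/10⌋ = $35,274. Book value $199,890.
Year 3: ⌊$199,890 × 150%/10⌋ = $29,983. Book value $169,907.
Year 4: ⌊$169,907 × 150%/10⌋ = $25,486. Book value $144,421.
Year 5: ⌊$144,421 × 150%/10⌋ = $21,663. Book value $122,758.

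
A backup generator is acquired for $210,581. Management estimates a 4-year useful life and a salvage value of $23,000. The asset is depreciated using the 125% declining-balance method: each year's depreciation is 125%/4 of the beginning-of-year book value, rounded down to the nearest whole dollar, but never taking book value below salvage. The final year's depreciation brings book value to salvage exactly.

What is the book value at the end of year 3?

$68,429

Depreciable base = $210,581 − $23,000 = $187,581.
Year 1: ⌊$210,581 × 125%/4⌋ = $65,806. Book value $144,775.
Year 2: ⌊$144,775 × 125%/4⌋ = $45,242. Book value $99,533.
Year 3: ⌊$99,533 × 125%/4⌋ = $31,104. Book value $68,429.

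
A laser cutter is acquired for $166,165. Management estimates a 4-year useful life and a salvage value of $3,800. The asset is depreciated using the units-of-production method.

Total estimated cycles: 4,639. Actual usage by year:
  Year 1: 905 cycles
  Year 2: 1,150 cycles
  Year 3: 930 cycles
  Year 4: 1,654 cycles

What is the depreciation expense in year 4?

$57,890

Depreciable base = $166,165 − $3,800 = $162,365.
Rate = $162,365 / 4,639 cycles = $35 per cycle.
Year 1: 905 × $35 = $31,675. Book value $134,490.
Year 2: 1,150 × $35 = $40,250. Book value $94,240.
Year 3: 930 × $35 = $32,550. Book value $61,690.
Year 4: 1,654 × $35 = $57,890. Book value $3,800.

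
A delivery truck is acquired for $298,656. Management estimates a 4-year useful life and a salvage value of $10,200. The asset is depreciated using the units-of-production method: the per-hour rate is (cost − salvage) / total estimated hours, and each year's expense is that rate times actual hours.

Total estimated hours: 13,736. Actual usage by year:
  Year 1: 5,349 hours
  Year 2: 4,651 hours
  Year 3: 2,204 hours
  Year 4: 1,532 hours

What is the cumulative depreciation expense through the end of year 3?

$256,284

Depreciable base = $298,656 − $10,200 = $288,456.
Rate = $288,456 / 13,736 hours = $21 per hour.
Year 1: 5,349 × $21 = $112,329. Book value $186,327.
Year 2: 4,651 × $21 = $97,671. Book value $88,656.
Year 3: 2,204 × $21 = $46,284. Book value $42,372.
Accumulated through year 3 = $298,656 − $42,372 = $256,284.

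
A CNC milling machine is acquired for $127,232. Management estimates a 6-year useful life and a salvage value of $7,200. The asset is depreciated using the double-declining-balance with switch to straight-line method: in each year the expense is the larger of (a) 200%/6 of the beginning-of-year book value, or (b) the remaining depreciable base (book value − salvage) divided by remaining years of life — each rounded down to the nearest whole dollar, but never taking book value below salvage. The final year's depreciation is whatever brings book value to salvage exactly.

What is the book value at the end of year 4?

$25,133

Depreciable base = $127,232 − $7,200 = $120,032.
Year 1: DB = ⌊$127,232 × 200%/6⌋ = $42,410; SL = ⌊$120,032/6⌋ = $20,005 → take DB $42,410. Book value $84,822.
Year 2: DB = ⌊$84,822 × 200%/6⌋ = $28,274; SL = ⌊$77,622/5⌋ = $15,524 → take DB $28,274. Book value $56,548.
Year 3: DB = ⌊$56,548 × 200%/6⌋ = $18,849; SL = ⌊$49,348/4⌋ = $12,337 → take DB $18,849. Book value $37,699.
Year 4: DB = ⌊$37,699 × 200%/6⌋ = $12,566; SL = ⌊$30,499/3⌋ = $10,166 → take DB $12,566. Book value $25,133.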